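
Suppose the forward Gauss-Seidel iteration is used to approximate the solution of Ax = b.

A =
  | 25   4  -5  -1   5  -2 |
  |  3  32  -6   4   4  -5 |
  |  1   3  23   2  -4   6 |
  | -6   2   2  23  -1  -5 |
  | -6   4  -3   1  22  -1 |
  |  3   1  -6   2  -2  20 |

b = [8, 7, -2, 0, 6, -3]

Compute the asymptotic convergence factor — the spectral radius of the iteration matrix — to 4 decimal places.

0.2426

Split A = D + L + U, D = diag(25, 32, 23, 23, 22, 20).
GS T = -(D+L)⁻¹U: row 0 first, T[0,4] = -(5)/(25) = -0.2000; later rows by forward substitution.
  T[0,:] = [+0.0000 -0.1600 +0.2000 +0.0400 -0.2000 +0.0800]
  T[1,:] = [+0.0000 +0.0150 +0.1688 -0.1288 -0.1062 +0.1487]
  T[2,:] = [+0.0000 +0.0050 -0.0307 -0.0719 +0.1965 -0.2838]
  T[3,:] = [+0.0000 -0.0435 +0.0402 +0.0279 -0.0165 +0.2500]
  T[4,:] = [+0.0000 -0.0437 +0.0179 +0.0232 -0.0077 -0.0098]
  T[5,:] = [+0.0000 +0.0247 -0.0499 -0.0216 +0.0951 -0.1305]
moduli |λ_i(T)| = 0.2426, 0.0851, 0.0345, 0.0345, 0.0315, 0.0000.
ρ(T) = max|λ| = 0.2426; 0.2426 < 1 ⇒ converges.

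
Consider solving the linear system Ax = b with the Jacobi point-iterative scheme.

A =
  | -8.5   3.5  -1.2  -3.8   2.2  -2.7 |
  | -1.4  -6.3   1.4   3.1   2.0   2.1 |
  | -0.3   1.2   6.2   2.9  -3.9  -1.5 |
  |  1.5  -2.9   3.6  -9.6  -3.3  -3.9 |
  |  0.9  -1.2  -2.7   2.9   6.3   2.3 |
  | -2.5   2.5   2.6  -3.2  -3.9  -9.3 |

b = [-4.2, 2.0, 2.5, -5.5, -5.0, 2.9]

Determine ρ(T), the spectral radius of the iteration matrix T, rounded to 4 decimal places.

1.1215

Split A = D + L + U, D = diag(-8.5, -6.3, 6.2, -9.6, 6.3, -9.3).
Jacobi T = -D⁻¹(L+U): T[1,0] = -(-1.4)/(-6.3) = -0.2222; T[1,1] = 0.
  T[0,:] = [+0.0000  +0.4118  -0.1412  -0.4471  +0.2588  -0.3176]
  T[1,:] = [-0.2222  +0.0000  +0.2222  +0.4921  +0.3175  +0.3333]
  T[2,:] = [+0.0484  -0.1935  +0.0000  -0.4677  +0.6290  +0.2419]
  T[3,:] = [+0.1562  -0.3021  +0.3750  +0.0000  -0.3438  -0.4062]
  T[4,:] = [-0.1429  +0.1905  +0.4286  -0.4603  +0.0000  -0.3651]
  T[5,:] = [-0.2688  +0.2688  +0.2796  -0.3441  -0.4194  +0.0000]
eigenvalue magnitudes: 1.1215, 0.6638, 0.6638, 0.5424, 0.5424, 0.0243.
ρ(T) = max|λ| = 1.1215; 1.1215 > 1, so it fails to converge.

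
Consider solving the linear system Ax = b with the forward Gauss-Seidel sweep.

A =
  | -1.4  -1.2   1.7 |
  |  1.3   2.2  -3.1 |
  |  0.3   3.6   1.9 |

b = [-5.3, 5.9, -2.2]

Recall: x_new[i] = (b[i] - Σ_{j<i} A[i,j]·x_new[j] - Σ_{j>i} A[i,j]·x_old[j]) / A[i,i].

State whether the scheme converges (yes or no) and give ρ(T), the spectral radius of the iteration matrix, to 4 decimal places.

Let D = diag(-1.4, 2.2, 1.9); L, U the strict triangles.
T_GS = -(D+L)⁻¹U: row 0 first, T[0,2] = -(1.7)/(-1.4) = +1.2143; later rows by forward substitution.
  T[0,:] = [+0.0000 -0.8571 +1.2143]
  T[1,:] = [+0.0000 +0.5065 +0.6916]
  T[2,:] = [+0.0000 -0.8243 -1.5021]
eigenvalue magnitudes: 1.1600, 0.1644, 0.0000.
ρ = 1.1600; 1.1600 > 1 ⇒ diverges.

no, ρ = 1.1600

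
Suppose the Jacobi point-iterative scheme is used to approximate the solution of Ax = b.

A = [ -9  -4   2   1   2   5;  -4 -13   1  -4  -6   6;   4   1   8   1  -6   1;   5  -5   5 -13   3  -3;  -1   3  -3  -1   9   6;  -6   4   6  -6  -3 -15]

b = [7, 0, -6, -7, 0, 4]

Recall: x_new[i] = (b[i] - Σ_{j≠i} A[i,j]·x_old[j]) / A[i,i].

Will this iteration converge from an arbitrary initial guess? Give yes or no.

Write A = D+L+U with D = diag(-9, -13, 8, -13, 9, -15).
Jacobi T = -D⁻¹(L+U): T[3,2] = -(5)/(-13) = +0.3846; T[3,3] = 0.
  T[0,:] = [+0.0000, -0.4444, +0.2222, +0.1111, +0.2222, +0.5556]
  T[1,:] = [-0.3077, +0.0000, +0.0769, -0.3077, -0.4615, +0.4615]
  T[2,:] = [-0.5000, -0.1250, +0.0000, -0.1250, +0.7500, -0.1250]
  T[3,:] = [+0.3846, -0.3846, +0.3846, +0.0000, +0.2308, -0.2308]
  T[4,:] = [+0.1111, -0.3333, +0.3333, +0.1111, +0.0000, -0.6667]
  T[5,:] = [-0.4000, +0.2667, +0.4000, -0.4000, -0.2000, +0.0000]
|λ(T)| sorted: 1.1626, 0.8327, 0.7098, 0.7098, 0.4094, 0.1960.
ρ(T) = max|λ| = 1.1626; 1.1626 > 1 ⇒ diverges.

no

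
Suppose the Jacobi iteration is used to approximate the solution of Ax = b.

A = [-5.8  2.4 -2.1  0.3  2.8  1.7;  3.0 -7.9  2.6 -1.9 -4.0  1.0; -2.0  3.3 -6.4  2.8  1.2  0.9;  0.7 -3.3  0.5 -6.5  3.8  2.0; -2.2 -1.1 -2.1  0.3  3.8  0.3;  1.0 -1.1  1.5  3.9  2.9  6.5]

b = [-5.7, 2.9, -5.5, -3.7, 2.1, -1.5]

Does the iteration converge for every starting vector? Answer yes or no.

Let D = diag(-5.8, -7.9, -6.4, -6.5, 3.8, 6.5); L, U the strict triangles.
Jacobi: T = -D⁻¹(L+U), T[5,0] = -(1)/(6.5) = -0.1538; T[5,5] = 0.
  T[0,:] = [+0.0000 +0.4138 -0.3621 +0.0517 +0.4828 +0.2931]
  T[1,:] = [+0.3797 +0.0000 +0.3291 -0.2405 -0.5063 +0.1266]
  T[2,:] = [-0.3125 +0.5156 +0.0000 +0.4375 +0.1875 +0.1406]
  T[3,:] = [+0.1077 -0.5077 +0.0769 +0.0000 +0.5846 +0.3077]
  T[4,:] = [+0.5789 +0.2895 +0.5526 -0.0789 +0.0000 -0.0789]
  T[5,:] = [-0.1538 +0.1692 -0.2308 -0.6000 -0.4462 +0.0000]
|roots of det(T-λI)|: 1.1214, 0.7455, 0.7455, 0.4889, 0.4889, 0.3055.
ρ(T) = max|λ| = 1.1214; 1.1214 > 1, so it fails to converge.

no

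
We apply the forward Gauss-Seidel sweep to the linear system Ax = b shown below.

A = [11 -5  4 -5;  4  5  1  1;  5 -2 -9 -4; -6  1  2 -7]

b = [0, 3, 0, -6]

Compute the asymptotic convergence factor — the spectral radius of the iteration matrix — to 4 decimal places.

0.9453

A = D + L + U where D = diag(11, 5, -9, -7).
Gauss-Seidel: T = -(D+L)⁻¹U, row 0 first, T[0,2] = -(4)/(11) = -0.3636; later rows by forward substitution.
  T[0,:] = [+0.0000, +0.4545, -0.3636, +0.4545]
  T[1,:] = [+0.0000, -0.3636, +0.0909, -0.5636]
  T[2,:] = [+0.0000, +0.3333, -0.2222, -0.0667]
  T[3,:] = [+0.0000, -0.3463, +0.2612, -0.4892]
|λ(T)| sorted: 0.9453, 0.1914, 0.1914, 0.0000.
spectral radius ρ = 0.9453; 0.9453 < 1 ⇒ converges.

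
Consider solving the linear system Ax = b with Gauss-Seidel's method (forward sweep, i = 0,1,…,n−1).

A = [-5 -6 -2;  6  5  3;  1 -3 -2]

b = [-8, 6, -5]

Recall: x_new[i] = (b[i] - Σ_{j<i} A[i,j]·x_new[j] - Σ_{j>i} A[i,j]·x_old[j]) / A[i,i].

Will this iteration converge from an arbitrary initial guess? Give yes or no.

Let D = diag(-5, 5, -2); L, U the strict triangles.
Gauss-Seidel: T = -(D+L)⁻¹U, row 0 first, T[0,2] = -(-2)/(-5) = -0.4000; later rows by forward substitution.
  T[0,:] = [+0.0000 -1.2000 -0.4000]
  T[1,:] = [+0.0000 +1.4400 -0.1200]
  T[2,:] = [+0.0000 -2.7600 -0.0200]
eigenvalue magnitudes: 1.6396, 0.2196, 0.0000.
spectral radius ρ = 1.6396; 1.6396 > 1, so it fails to converge.

no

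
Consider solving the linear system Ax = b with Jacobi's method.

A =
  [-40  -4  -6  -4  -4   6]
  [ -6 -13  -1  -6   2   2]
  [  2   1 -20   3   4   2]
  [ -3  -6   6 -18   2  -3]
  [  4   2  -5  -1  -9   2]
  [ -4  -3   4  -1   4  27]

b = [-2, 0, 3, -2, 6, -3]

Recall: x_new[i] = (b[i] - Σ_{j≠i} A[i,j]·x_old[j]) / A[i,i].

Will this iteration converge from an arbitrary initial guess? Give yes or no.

yes

Split A = D + L + U, D = diag(-40, -13, -20, -18, -9, 27).
Jacobi T = -D⁻¹(L+U): T[4,1] = -(2)/(-9) = +0.2222; T[4,4] = 0.
  T[0,:] = [+0.0000 -0.1000 -0.1500 -0.1000 -0.1000 +0.1500]
  T[1,:] = [-0.4615 +0.0000 -0.0769 -0.4615 +0.1538 +0.1538]
  T[2,:] = [+0.1000 +0.0500 +0.0000 +0.1500 +0.2000 +0.1000]
  T[3,:] = [-0.1667 -0.3333 +0.3333 +0.0000 +0.1111 -0.1667]
  T[4,:] = [+0.4444 +0.2222 -0.5556 -0.1111 +0.0000 +0.2222]
  T[5,:] = [+0.1481 +0.1111 -0.1481 +0.0370 -0.1481 +0.0000]
|λ(T)| sorted: 0.5775, 0.4323, 0.4323, 0.4165, 0.0643, 0.0221.
spectral radius ρ = 0.5775; 0.5775 < 1, so it converges for any x₀.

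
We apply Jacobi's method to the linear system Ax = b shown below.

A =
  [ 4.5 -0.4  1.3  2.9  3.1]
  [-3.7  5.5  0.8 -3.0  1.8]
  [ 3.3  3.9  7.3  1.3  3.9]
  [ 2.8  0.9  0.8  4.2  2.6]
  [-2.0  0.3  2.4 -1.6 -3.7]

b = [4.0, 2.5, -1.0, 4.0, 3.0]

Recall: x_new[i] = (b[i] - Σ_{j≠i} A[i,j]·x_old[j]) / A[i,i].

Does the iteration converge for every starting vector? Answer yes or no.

Write A = D+L+U with D = diag(4.5, 5.5, 7.3, 4.2, -3.7).
Jacobi: T = -D⁻¹(L+U), T[2,0] = -(3.3)/(7.3) = -0.4521; T[2,2] = 0.
  T[0,:] = [+0.0000, +0.0889, -0.2889, -0.6444, -0.6889]
  T[1,:] = [+0.6727, +0.0000, -0.1455, +0.5455, -0.3273]
  T[2,:] = [-0.4521, -0.5342, +0.0000, -0.1781, -0.5342]
  T[3,:] = [-0.6667, -0.2143, -0.1905, +0.0000, -0.6190]
  T[4,:] = [-0.5405, +0.0811, +0.6486, -0.4324, +0.0000]
moduli |λ_i(T)| = 1.1418, 0.9274, 0.6000, 0.6000, 0.4924.
ρ(T) = max|λ| = 1.1418; 1.1418 > 1 ⇒ diverges.

no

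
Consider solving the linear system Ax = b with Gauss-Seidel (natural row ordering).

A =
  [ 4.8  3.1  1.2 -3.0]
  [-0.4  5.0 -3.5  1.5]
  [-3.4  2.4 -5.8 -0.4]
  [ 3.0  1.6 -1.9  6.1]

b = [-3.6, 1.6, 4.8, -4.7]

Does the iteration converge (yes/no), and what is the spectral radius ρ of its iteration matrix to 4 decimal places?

yes, ρ = 0.5591

Let D = diag(4.8, 5, -5.8, 6.1); L, U the strict triangles.
Gauss-Seidel: T = -(D+L)⁻¹U, row 0 first, T[0,2] = -(1.2)/(4.8) = -0.2500; later rows by forward substitution.
  T[0,:] = [+0.0000, -0.6458, -0.2500, +0.6250]
  T[1,:] = [+0.0000, -0.0517, +0.6800, -0.2500]
  T[2,:] = [+0.0000, +0.3572, +0.4279, -0.5388]
  T[3,:] = [+0.0000, +0.4424, +0.0779, -0.4096]
eigenvalue magnitudes: 0.5591, 0.4671, 0.0587, 0.0000.
ρ = 0.5591; 0.5591 < 1: convergent.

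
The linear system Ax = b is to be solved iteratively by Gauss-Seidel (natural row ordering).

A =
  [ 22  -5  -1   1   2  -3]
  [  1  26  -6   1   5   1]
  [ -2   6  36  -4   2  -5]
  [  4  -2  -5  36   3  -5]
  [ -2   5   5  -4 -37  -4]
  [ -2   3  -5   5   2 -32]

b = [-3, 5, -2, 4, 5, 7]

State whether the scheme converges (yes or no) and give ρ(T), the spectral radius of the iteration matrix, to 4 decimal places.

Let D = diag(22, 26, 36, 36, -37, -32); L, U the strict triangles.
T_GS = -(D+L)⁻¹U: row 0 first, T[0,3] = -(1)/(22) = -0.0455; later rows by forward substitution.
  T[0,:] = [+0.0000  +0.2273  +0.0455  -0.0455  -0.0909  +0.1364]
  T[1,:] = [+0.0000  -0.0087  +0.2290  -0.0367  -0.1888  -0.0437]
  T[2,:] = [+0.0000  +0.0141  -0.0356  +0.1147  -0.0291  +0.1537]
  T[3,:] = [+0.0000  -0.0238  +0.0027  +0.0189  -0.0878  +0.1427]
  T[4,:] = [+0.0000  -0.0090  +0.0234  +0.0109  -0.0151  -0.1160]
  T[5,:] = [+0.0000  -0.0215  +0.0261  -0.0149  -0.0221  -0.0216]
|eigenvalues of T|: 0.1720, 0.1009, 0.1009, 0.0433, 0.0433, 0.0000.
ρ = 0.1720; 0.1720 < 1, so it converges for any x₀.

yes, ρ = 0.1720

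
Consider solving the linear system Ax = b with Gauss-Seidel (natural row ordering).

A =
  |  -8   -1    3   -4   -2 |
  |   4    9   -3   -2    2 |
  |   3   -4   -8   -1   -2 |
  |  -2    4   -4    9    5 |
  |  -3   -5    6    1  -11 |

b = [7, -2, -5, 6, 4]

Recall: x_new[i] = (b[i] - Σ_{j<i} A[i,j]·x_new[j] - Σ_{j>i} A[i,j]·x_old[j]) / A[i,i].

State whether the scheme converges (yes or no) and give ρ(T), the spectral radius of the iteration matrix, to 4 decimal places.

Split A = D + L + U, D = diag(-8, 9, -8, 9, -11).
GS T = -(D+L)⁻¹U: row 0 first, T[0,4] = -(-2)/(-8) = -0.2500; later rows by forward substitution.
  T[0,:] = [+0.0000 -0.1250 +0.3750 -0.5000 -0.2500]
  T[1,:] = [+0.0000 +0.0556 +0.1667 +0.4444 -0.1111]
  T[2,:] = [+0.0000 -0.0747 +0.0573 -0.5347 -0.2882]
  T[3,:] = [+0.0000 -0.0856 +0.0347 -0.5463 -0.6898]
  T[4,:] = [+0.0000 -0.0397 -0.1436 -0.4070 -0.1012]
|eigenvalues of T|: 0.8990, 0.2221, 0.2221, 0.0178, 0.0000.
spectral radius ρ = 0.8990; 0.8990 < 1: convergent.

yes, ρ = 0.8990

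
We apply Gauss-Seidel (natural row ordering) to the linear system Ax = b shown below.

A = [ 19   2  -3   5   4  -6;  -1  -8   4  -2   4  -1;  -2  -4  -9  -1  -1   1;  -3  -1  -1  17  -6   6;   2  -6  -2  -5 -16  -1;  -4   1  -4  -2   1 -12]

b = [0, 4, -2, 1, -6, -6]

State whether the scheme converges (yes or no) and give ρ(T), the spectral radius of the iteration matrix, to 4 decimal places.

yes, ρ = 0.5288

Let D = diag(19, -8, -9, 17, -16, -12); L, U the strict triangles.
T_GS = -(D+L)⁻¹U: row 0 first, T[0,4] = -(4)/(19) = -0.2105; later rows by forward substitution.
  T[0,:] = [+0.0000  -0.1053  +0.1579  -0.2632  -0.2105  +0.3158]
  T[1,:] = [+0.0000  +0.0132  +0.4803  -0.2171  +0.5263  -0.1645]
  T[2,:] = [+0.0000  +0.0175  -0.2485  +0.0439  -0.2982  +0.1140]
  T[3,:] = [+0.0000  -0.0168  +0.0415  -0.0566  +0.3292  -0.3002]
  T[4,:] = [+0.0000  -0.0150  -0.1423  +0.0607  -0.2893  +0.1182]
  T[5,:] = [+0.0000  +0.0319  +0.0515  +0.0695  +0.1345  -0.0971]
eigenvalue magnitudes: 0.5288, 0.1242, 0.1242, 0.0800, 0.0659, 0.0000.
spectral radius ρ = 0.5288; 0.5288 < 1 ⇒ converges.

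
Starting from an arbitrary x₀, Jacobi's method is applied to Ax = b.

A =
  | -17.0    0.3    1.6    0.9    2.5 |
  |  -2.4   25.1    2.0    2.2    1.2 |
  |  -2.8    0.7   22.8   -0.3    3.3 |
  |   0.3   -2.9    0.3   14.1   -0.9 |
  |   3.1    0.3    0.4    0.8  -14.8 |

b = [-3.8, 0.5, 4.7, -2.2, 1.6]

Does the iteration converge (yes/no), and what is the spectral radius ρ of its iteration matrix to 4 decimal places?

A = D + L + U where D = diag(-17, 25.1, 22.8, 14.1, -14.8).
T_J = -D⁻¹(L+U): T[2,3] = -(-0.3)/(22.8) = +0.0132; T[2,2] = 0.
  T[0,:] = [+0.0000  +0.0176  +0.0941  +0.0529  +0.1471]
  T[1,:] = [+0.0956  +0.0000  -0.0797  -0.0876  -0.0478]
  T[2,:] = [+0.1228  -0.0307  +0.0000  +0.0132  -0.1447]
  T[3,:] = [-0.0213  +0.2057  -0.0213  +0.0000  +0.0638]
  T[4,:] = [+0.2095  +0.0203  +0.0270  +0.0541  +0.0000]
moduli |λ_i(T)| = 0.2242, 0.1825, 0.1304, 0.1304, 0.0412.
ρ(T) = max|λ| = 0.2242; 0.2242 < 1: convergent.

yes, ρ = 0.2242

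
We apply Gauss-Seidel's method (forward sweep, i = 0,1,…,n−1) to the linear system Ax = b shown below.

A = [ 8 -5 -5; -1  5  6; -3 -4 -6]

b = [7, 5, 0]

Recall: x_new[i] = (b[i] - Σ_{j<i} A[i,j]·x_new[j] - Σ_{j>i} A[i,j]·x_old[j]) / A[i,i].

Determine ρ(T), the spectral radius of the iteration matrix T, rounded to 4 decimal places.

0.9317

A = D + L + U where D = diag(8, 5, -6).
Gauss-Seidel: T = -(D+L)⁻¹U, row 0 first, T[0,2] = -(-5)/(8) = +0.6250; later rows by forward substitution.
  T[0,:] = [+0.0000, +0.6250, +0.6250]
  T[1,:] = [+0.0000, +0.1250, -1.0750]
  T[2,:] = [+0.0000, -0.3958, +0.4042]
eigenvalue magnitudes: 0.9317, 0.4025, 0.0000.
spectral radius ρ = 0.9317; 0.9317 < 1, so it converges for any x₀.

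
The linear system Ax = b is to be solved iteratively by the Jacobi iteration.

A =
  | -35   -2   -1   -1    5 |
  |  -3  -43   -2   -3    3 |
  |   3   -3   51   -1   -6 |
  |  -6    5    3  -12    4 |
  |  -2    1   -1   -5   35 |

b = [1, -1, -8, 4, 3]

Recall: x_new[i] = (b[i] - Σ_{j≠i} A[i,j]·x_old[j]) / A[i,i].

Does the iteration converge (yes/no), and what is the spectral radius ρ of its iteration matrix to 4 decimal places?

Diagonal D = diag(-35, -43, 51, -12, 35); L, U strict lower/upper.
Jacobi T = -D⁻¹(L+U): T[1,3] = -(-3)/(-43) = -0.0698; T[1,1] = 0.
  T[0,:] = [+0.0000 -0.0571 -0.0286 -0.0286 +0.1429]
  T[1,:] = [-0.0698 +0.0000 -0.0465 -0.0698 +0.0698]
  T[2,:] = [-0.0588 +0.0588 +0.0000 +0.0196 +0.1176]
  T[3,:] = [-0.5000 +0.4167 +0.2500 +0.0000 +0.3333]
  T[4,:] = [+0.0571 -0.0286 +0.0286 +0.1429 +0.0000]
|eigenvalues of T|: 0.2364, 0.1859, 0.1859, 0.0585, 0.0585.
ρ = 0.2364; 0.2364 < 1: convergent.

yes, ρ = 0.2364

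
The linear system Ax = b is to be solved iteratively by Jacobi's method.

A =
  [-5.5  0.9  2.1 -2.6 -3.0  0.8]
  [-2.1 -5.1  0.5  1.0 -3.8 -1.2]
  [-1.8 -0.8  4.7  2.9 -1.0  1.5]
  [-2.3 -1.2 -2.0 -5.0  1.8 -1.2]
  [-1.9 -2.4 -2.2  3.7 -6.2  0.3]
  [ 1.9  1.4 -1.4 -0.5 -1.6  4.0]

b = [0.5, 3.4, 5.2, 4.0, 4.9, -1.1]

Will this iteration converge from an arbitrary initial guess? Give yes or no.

Split A = D + L + U, D = diag(-5.5, -5.1, 4.7, -5, -6.2, 4).
T_J = -D⁻¹(L+U): T[1,4] = -(-3.8)/(-5.1) = -0.7451; T[1,1] = 0.
  T[0,:] = [+0.0000 +0.1636 +0.3818 -0.4727 -0.5455 +0.1455]
  T[1,:] = [-0.4118 +0.0000 +0.0980 +0.1961 -0.7451 -0.2353]
  T[2,:] = [+0.3830 +0.1702 +0.0000 -0.6170 +0.2128 -0.3191]
  T[3,:] = [-0.4600 -0.2400 -0.4000 +0.0000 +0.3600 -0.2400]
  T[4,:] = [-0.3065 -0.3871 -0.3548 +0.5968 +0.0000 +0.0484]
  T[5,:] = [-0.4750 -0.3500 +0.3500 +0.1250 +0.4000 +0.0000]
moduli |λ_i(T)| = 1.2317, 0.5937, 0.5937, 0.4479, 0.4479, 0.3500.
spectral radius ρ = 1.2317; 1.2317 > 1 ⇒ diverges.

no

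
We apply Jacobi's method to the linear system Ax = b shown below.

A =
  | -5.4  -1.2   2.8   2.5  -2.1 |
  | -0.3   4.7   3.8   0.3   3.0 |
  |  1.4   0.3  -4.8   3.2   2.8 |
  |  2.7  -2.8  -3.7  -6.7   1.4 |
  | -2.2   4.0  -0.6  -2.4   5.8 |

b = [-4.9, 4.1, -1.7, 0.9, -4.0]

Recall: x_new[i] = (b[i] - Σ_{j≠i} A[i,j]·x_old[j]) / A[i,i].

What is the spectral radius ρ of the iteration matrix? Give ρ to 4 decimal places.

Let D = diag(-5.4, 4.7, -4.8, -6.7, 5.8); L, U the strict triangles.
Jacobi T = -D⁻¹(L+U): T[0,1] = -(-1.2)/(-5.4) = -0.2222; T[0,0] = 0.
  T[0,:] = [+0.0000, -0.2222, +0.5185, +0.4630, -0.3889]
  T[1,:] = [+0.0638, +0.0000, -0.8085, -0.0638, -0.6383]
  T[2,:] = [+0.2917, +0.0625, +0.0000, +0.6667, +0.5833]
  T[3,:] = [+0.4030, -0.4179, -0.5522, +0.0000, +0.2090]
  T[4,:] = [+0.3793, -0.6897, +0.1034, +0.4138, +0.0000]
|λ(T)| sorted: 1.1294, 0.8055, 0.8055, 0.3942, 0.0438.
ρ(T) = max|λ| = 1.1294; 1.1294 > 1: divergent.

1.1294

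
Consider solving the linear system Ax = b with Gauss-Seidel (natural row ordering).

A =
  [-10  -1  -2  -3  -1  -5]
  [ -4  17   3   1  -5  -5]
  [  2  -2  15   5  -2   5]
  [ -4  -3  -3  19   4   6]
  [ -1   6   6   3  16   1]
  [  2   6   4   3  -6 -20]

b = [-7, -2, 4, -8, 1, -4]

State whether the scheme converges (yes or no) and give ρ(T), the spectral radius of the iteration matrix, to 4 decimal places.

yes, ρ = 0.5665

A = D + L + U where D = diag(-10, 17, 15, 19, 16, -20).
Gauss-Seidel: T = -(D+L)⁻¹U, row 0 first, T[0,4] = -(-1)/(-10) = -0.1000; later rows by forward substitution.
  T[0,:] = [+0.0000 -0.1000 -0.2000 -0.3000 -0.1000 -0.5000]
  T[1,:] = [+0.0000 -0.0235 -0.2235 -0.1294 +0.2706 +0.1765]
  T[2,:] = [+0.0000 +0.0102 -0.0031 -0.3106 +0.1827 -0.2431]
  T[3,:] = [+0.0000 -0.0232 -0.0779 -0.1326 -0.1600 -0.4316]
  T[4,:] = [+0.0000 +0.0031 +0.0871 +0.1711 -0.1462 +0.0122]
  T[5,:] = [+0.0000 -0.0194 -0.1255 -0.2022 +0.1276 -0.1141]
|eigenvalues of T|: 0.5665, 0.0962, 0.0962, 0.0944, 0.0157, 0.0000.
spectral radius ρ = 0.5665; 0.5665 < 1, so it converges for any x₀.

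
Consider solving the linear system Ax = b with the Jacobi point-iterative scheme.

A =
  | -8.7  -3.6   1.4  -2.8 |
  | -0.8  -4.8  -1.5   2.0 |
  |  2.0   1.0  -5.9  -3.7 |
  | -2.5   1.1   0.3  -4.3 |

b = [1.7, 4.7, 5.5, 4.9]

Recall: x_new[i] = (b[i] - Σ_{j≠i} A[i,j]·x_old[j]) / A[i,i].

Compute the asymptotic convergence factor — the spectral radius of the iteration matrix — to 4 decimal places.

Write A = D+L+U with D = diag(-8.7, -4.8, -5.9, -4.3).
T_J = -D⁻¹(L+U): T[2,0] = -(2)/(-5.9) = +0.3390; T[2,2] = 0.
  T[0,:] = [+0.0000, -0.4138, +0.1609, -0.3218]
  T[1,:] = [-0.1667, +0.0000, -0.3125, +0.4167]
  T[2,:] = [+0.3390, +0.1695, +0.0000, -0.6271]
  T[3,:] = [-0.5814, +0.2558, +0.0698, +0.0000]
|eigenvalues of T|: 0.8421, 0.4752, 0.4752, 0.3010.
ρ = 0.8421; 0.8421 < 1: convergent.

0.8421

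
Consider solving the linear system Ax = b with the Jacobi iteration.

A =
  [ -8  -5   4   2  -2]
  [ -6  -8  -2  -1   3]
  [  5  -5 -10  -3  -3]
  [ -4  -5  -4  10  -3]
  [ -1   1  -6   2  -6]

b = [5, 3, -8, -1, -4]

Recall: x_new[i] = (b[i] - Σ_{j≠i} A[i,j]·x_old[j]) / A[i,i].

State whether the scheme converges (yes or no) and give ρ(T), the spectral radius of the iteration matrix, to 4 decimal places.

no, ρ = 1.3460

Let D = diag(-8, -8, -10, 10, -6); L, U the strict triangles.
T_J = -D⁻¹(L+U): T[3,2] = -(-4)/(10) = +0.4000; T[3,3] = 0.
  T[0,:] = [+0.0000, -0.6250, +0.5000, +0.2500, -0.2500]
  T[1,:] = [-0.7500, +0.0000, -0.2500, -0.1250, +0.3750]
  T[2,:] = [+0.5000, -0.5000, +0.0000, -0.3000, -0.3000]
  T[3,:] = [+0.4000, +0.5000, +0.4000, +0.0000, +0.3000]
  T[4,:] = [-0.1667, +0.1667, -1.0000, +0.3333, +0.0000]
|λ(T)| sorted: 1.3460, 0.8220, 0.5846, 0.5846, 0.2810.
spectral radius ρ = 1.3460; 1.3460 > 1: divergent.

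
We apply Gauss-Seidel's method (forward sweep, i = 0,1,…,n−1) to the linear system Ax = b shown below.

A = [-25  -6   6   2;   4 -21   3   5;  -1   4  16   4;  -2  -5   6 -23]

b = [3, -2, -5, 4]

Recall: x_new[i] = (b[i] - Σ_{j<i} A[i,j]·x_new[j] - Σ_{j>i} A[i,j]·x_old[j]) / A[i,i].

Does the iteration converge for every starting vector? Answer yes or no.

Diagonal D = diag(-25, -21, 16, -23); L, U strict lower/upper.
Gauss-Seidel: T = -(D+L)⁻¹U, row 0 first, T[0,3] = -(2)/(-25) = +0.0800; later rows by forward substitution.
  T[0,:] = [+0.0000 -0.2400 +0.2400 +0.0800]
  T[1,:] = [+0.0000 -0.0457 +0.1886 +0.2533]
  T[2,:] = [+0.0000 -0.0036 -0.0321 -0.3083]
  T[3,:] = [+0.0000 +0.0299 -0.0702 -0.1425]
|roots of det(T-λI)|: 0.2855, 0.0511, 0.0511, 0.0000.
ρ = 0.2855; 0.2855 < 1 ⇒ converges.

yes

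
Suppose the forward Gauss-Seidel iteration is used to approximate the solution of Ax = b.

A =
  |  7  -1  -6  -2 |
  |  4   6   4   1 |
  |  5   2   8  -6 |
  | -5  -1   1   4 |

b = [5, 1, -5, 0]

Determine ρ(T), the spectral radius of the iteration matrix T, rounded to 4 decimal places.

Split A = D + L + U, D = diag(7, 6, 8, 4).
T_GS = -(D+L)⁻¹U: row 0 first, T[0,1] = -(-1)/(7) = +0.1429; later rows by forward substitution.
  T[0,:] = [+0.0000  +0.1429  +0.8571  +0.2857]
  T[1,:] = [+0.0000  -0.0952  -1.2381  -0.3571]
  T[2,:] = [+0.0000  -0.0655  -0.2262  +0.6607]
  T[3,:] = [+0.0000  +0.1711  +0.8185  +0.1027]
|eigenvalues of T|: 0.9338, 0.5371, 0.1780, 0.0000.
spectral radius ρ = 0.9338; 0.9338 < 1, so it converges for any x₀.

0.9338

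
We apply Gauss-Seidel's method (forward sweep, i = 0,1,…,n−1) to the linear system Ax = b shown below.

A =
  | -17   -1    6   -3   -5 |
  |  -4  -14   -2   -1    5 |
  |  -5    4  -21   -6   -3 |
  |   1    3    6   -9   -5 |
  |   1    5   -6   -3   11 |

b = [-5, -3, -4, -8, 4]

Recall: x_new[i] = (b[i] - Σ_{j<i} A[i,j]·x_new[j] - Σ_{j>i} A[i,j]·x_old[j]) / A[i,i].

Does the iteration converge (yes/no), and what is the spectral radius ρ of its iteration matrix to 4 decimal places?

Let D = diag(-17, -14, -21, -9, 11); L, U the strict triangles.
T_GS = -(D+L)⁻¹U: row 0 first, T[0,3] = -(-3)/(-17) = -0.1765; later rows by forward substitution.
  T[0,:] = [+0.0000  -0.0588  +0.3529  -0.1765  -0.2941]
  T[1,:] = [+0.0000  +0.0168  -0.2437  -0.0210  +0.4412]
  T[2,:] = [+0.0000  +0.0172  -0.1305  -0.2477  +0.0112]
  T[3,:] = [+0.0000  +0.0105  -0.1290  -0.1917  -0.4337]
  T[4,:] = [+0.0000  +0.0100  -0.0276  -0.1618  -0.2860]
|eigenvalues of T|: 0.5566, 0.1441, 0.0930, 0.0162, 0.0000.
ρ = 0.5566; 0.5566 < 1 ⇒ converges.

yes, ρ = 0.5566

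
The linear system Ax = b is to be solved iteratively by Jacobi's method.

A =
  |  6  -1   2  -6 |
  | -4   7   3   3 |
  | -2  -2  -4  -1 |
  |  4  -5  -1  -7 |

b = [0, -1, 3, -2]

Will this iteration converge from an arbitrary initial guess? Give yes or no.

no

Split A = D + L + U, D = diag(6, 7, -4, -7).
Jacobi: T = -D⁻¹(L+U), T[1,0] = -(-4)/(7) = +0.5714; T[1,1] = 0.
  T[0,:] = [+0.0000 +0.1667 -0.3333 +1.0000]
  T[1,:] = [+0.5714 +0.0000 -0.4286 -0.4286]
  T[2,:] = [-0.5000 -0.5000 +0.0000 -0.2500]
  T[3,:] = [+0.5714 -0.7143 -0.1429 +0.0000]
|λ(T)| sorted: 1.1794, 0.8375, 0.8375, 0.4338.
ρ = 1.1794; 1.1794 > 1 ⇒ diverges.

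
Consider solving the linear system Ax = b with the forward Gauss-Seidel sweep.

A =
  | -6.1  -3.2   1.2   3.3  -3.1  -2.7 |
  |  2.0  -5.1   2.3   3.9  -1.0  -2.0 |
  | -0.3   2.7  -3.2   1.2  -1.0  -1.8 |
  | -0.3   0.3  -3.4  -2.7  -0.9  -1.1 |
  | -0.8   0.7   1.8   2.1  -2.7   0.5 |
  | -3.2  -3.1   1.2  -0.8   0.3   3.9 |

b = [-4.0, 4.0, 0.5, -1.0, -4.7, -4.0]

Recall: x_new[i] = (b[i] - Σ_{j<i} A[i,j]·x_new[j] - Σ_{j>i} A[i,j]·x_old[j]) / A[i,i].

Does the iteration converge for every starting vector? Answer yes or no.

no

Let D = diag(-6.1, -5.1, -3.2, -2.7, -2.7, 3.9); L, U the strict triangles.
GS T = -(D+L)⁻¹U: row 0 first, T[0,3] = -(3.3)/(-6.1) = +0.5410; later rows by forward substitution.
  T[0,:] = [+0.0000 -0.5246 +0.1967 +0.5410 -0.5082 -0.4426]
  T[1,:] = [+0.0000 -0.2057 +0.5281 +0.9769 -0.3954 -0.5657]
  T[2,:] = [+0.0000 -0.1244 +0.4272 +1.1485 -0.5985 -0.9983]
  T[3,:] = [+0.0000 +0.1921 -0.5011 -1.3978 +0.4328 +0.8361]
  T[4,:] = [+0.0000 +0.1686 -0.0263 -0.2286 -0.0143 +0.1544]
  T[5,:] = [+0.0000 -0.5292 +0.3490 +0.5978 -0.4572 -0.3461]
eigenvalue magnitudes: 1.3593, 0.3245, 0.3245, 0.2836, 0.1107, 0.0000.
spectral radius ρ = 1.3593; 1.3593 > 1: divergent.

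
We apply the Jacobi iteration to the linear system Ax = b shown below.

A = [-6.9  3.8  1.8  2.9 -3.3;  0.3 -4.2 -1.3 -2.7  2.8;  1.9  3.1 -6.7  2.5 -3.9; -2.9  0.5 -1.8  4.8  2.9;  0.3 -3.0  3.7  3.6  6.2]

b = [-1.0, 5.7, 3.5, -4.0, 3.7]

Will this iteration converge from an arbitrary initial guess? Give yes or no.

no

Diagonal D = diag(-6.9, -4.2, -6.7, 4.8, 6.2); L, U strict lower/upper.
Jacobi T = -D⁻¹(L+U): T[0,3] = -(2.9)/(-6.9) = +0.4203; T[0,0] = 0.
  T[0,:] = [+0.0000  +0.5507  +0.2609  +0.4203  -0.4783]
  T[1,:] = [+0.0714  +0.0000  -0.3095  -0.6429  +0.6667]
  T[2,:] = [+0.2836  +0.4627  +0.0000  +0.3731  -0.5821]
  T[3,:] = [+0.6042  -0.1042  +0.3750  +0.0000  -0.6042]
  T[4,:] = [-0.0484  +0.4839  -0.5968  -0.5806  +0.0000]
|λ(T)| sorted: 1.2400, 0.8492, 0.6454, 0.4751, 0.2205.
spectral radius ρ = 1.2400; 1.2400 > 1, so it fails to converge.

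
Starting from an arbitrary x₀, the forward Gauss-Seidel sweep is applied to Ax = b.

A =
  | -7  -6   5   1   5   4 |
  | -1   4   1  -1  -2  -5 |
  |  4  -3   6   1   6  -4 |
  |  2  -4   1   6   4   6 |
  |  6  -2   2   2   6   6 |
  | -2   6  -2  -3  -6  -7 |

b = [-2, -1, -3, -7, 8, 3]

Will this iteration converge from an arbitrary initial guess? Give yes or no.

Write A = D+L+U with D = diag(-7, 4, 6, 6, 6, -7).
T_GS = -(D+L)⁻¹U: row 0 first, T[0,1] = -(-6)/(-7) = -0.8571; later rows by forward substitution.
  T[0,:] = [+0.0000 -0.8571 +0.7143 +0.1429 +0.7143 +0.5714]
  T[1,:] = [+0.0000 -0.2143 -0.0714 +0.2857 +0.6786 +1.3929]
  T[2,:] = [+0.0000 +0.4643 -0.5119 -0.1190 -1.1369 +0.9821]
  T[3,:] = [+0.0000 +0.0655 -0.2004 +0.1627 -0.2629 -0.4256]
  T[4,:] = [+0.0000 +0.6091 -0.5007 -0.0622 -0.0215 -1.2927]
  T[5,:] = [+0.0000 -0.6216 +0.3960 +0.2217 +0.8335 +2.0404]
|roots of det(T-λI)|: 1.2124, 0.9941, 0.8573, 0.1501, 0.0439, 0.0000.
spectral radius ρ = 1.2124; 1.2124 > 1 ⇒ diverges.

no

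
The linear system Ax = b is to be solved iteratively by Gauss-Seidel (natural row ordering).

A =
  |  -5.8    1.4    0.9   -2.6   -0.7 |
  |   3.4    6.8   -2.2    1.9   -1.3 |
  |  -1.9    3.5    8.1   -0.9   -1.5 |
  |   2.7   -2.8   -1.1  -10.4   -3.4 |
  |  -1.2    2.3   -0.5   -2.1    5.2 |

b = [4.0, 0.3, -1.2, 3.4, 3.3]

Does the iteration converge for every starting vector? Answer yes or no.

Diagonal D = diag(-5.8, 6.8, 8.1, -10.4, 5.2); L, U strict lower/upper.
GS T = -(D+L)⁻¹U: row 0 first, T[0,2] = -(0.9)/(-5.8) = +0.1552; later rows by forward substitution.
  T[0,:] = [+0.0000, +0.2414, +0.1552, -0.4483, -0.1207]
  T[1,:] = [+0.0000, -0.1207, +0.2459, -0.0553, +0.2515]
  T[2,:] = [+0.0000, +0.1088, -0.0699, +0.0298, +0.0482]
  T[3,:] = [+0.0000, +0.0837, -0.0185, -0.1047, -0.4311]
  T[4,:] = [+0.0000, +0.1533, -0.0872, -0.1184, -0.3086]
|eigenvalues of T|: 0.5056, 0.2601, 0.1207, 0.0412, 0.0000.
ρ = 0.5056; 0.5056 < 1, so it converges for any x₀.

yes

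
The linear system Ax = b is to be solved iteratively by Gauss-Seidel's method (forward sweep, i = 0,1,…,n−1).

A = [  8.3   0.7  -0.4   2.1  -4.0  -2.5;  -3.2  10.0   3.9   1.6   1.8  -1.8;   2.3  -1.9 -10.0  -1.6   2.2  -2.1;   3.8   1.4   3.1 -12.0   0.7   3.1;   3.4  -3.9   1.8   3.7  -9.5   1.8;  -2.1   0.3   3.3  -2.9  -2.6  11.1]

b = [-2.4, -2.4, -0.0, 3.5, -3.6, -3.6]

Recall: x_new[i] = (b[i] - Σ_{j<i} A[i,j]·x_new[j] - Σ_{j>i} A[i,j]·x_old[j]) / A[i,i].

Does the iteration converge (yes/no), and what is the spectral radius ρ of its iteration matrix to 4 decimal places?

yes, ρ = 0.5073

A = D + L + U where D = diag(8.3, 10, -10, -12, -9.5, 11.1).
GS T = -(D+L)⁻¹U: row 0 first, T[0,5] = -(-2.5)/(8.3) = +0.3012; later rows by forward substitution.
  T[0,:] = [+0.0000 -0.0843 +0.0482 -0.2530 +0.4819 +0.3012]
  T[1,:] = [+0.0000 -0.0270 -0.3746 -0.2410 -0.0258 +0.2764]
  T[2,:] = [+0.0000 -0.0143 +0.0823 -0.1724 +0.3357 -0.1932]
  T[3,:] = [+0.0000 -0.0335 -0.0072 -0.1528 +0.2947 +0.3360]
  T[4,:] = [+0.0000 -0.0349 +0.1838 -0.0838 +0.3614 +0.2781]
  T[5,:] = [+0.0000 -0.0279 +0.0360 -0.0496 +0.1537 +0.2599]
|λ(T)| sorted: 0.5073, 0.2348, 0.2129, 0.0208, 0.0208, 0.0000.
spectral radius ρ = 0.5073; 0.5073 < 1 ⇒ converges.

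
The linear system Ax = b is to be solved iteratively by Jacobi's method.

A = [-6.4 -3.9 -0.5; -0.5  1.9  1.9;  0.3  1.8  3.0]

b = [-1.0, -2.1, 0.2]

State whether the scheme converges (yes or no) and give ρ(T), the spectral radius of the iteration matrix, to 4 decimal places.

yes, ρ = 0.7177

Let D = diag(-6.4, 1.9, 3); L, U the strict triangles.
Jacobi T = -D⁻¹(L+U): T[0,1] = -(-3.9)/(-6.4) = -0.6094; T[0,0] = 0.
  T[0,:] = [+0.0000, -0.6094, -0.0781]
  T[1,:] = [+0.2632, +0.0000, -1.0000]
  T[2,:] = [-0.1000, -0.6000, +0.0000]
eigenvalue magnitudes: 0.7177, 0.6060, 0.1117.
spectral radius ρ = 0.7177; 0.7177 < 1: convergent.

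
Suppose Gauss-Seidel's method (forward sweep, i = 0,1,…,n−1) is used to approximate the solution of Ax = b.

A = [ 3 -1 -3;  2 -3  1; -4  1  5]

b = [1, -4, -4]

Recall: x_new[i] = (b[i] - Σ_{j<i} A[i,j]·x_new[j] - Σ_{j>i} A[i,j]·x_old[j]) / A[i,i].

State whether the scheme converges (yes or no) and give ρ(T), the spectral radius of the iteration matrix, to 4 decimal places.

Diagonal D = diag(3, -3, 5); L, U strict lower/upper.
T_GS = -(D+L)⁻¹U: row 0 first, T[0,1] = -(-1)/(3) = +0.3333; later rows by forward substitution.
  T[0,:] = [+0.0000 +0.3333 +1.0000]
  T[1,:] = [+0.0000 +0.2222 +1.0000]
  T[2,:] = [+0.0000 +0.2222 +0.6000]
|λ(T)| sorted: 0.9190, 0.0967, 0.0000.
ρ(T) = max|λ| = 0.9190; 0.9190 < 1 ⇒ converges.

yes, ρ = 0.9190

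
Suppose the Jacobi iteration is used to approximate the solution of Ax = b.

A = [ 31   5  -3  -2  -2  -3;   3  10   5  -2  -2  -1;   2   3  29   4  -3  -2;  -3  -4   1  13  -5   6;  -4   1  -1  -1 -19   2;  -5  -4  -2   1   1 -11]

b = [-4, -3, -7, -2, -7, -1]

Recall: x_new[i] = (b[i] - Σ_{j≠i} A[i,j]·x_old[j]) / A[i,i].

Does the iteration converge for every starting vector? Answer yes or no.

Let D = diag(31, 10, 29, 13, -19, -11); L, U the strict triangles.
T_J = -D⁻¹(L+U): T[0,3] = -(-2)/(31) = +0.0645; T[0,0] = 0.
  T[0,:] = [+0.0000  -0.1613  +0.0968  +0.0645  +0.0645  +0.0968]
  T[1,:] = [-0.3000  +0.0000  -0.5000  +0.2000  +0.2000  +0.1000]
  T[2,:] = [-0.0690  -0.1034  +0.0000  -0.1379  +0.1034  +0.0690]
  T[3,:] = [+0.2308  +0.3077  -0.0769  +0.0000  +0.3846  -0.4615]
  T[4,:] = [-0.2105  +0.0526  -0.0526  -0.0526  +0.0000  +0.1053]
  T[5,:] = [-0.4545  -0.3636  -0.1818  +0.0909  +0.0909  +0.0000]
|eigenvalues of T|: 0.4755, 0.3987, 0.3987, 0.2438, 0.2438, 0.2016.
ρ(T) = max|λ| = 0.4755; 0.4755 < 1, so it converges for any x₀.

yes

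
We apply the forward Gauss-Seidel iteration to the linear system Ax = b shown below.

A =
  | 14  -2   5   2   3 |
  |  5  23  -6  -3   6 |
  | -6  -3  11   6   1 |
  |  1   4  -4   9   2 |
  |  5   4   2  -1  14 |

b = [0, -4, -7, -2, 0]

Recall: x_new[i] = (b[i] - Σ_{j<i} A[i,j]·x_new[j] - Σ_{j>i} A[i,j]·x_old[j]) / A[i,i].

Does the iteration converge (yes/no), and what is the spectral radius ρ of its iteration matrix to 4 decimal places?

yes, ρ = 0.5209

A = D + L + U where D = diag(14, 23, 11, 9, 14).
T_GS = -(D+L)⁻¹U: row 0 first, T[0,4] = -(3)/(14) = -0.2143; later rows by forward substitution.
  T[0,:] = [+0.0000, +0.1429, -0.3571, -0.1429, -0.2143]
  T[1,:] = [+0.0000, -0.0311, +0.3385, +0.1615, -0.2143]
  T[2,:] = [+0.0000, +0.0695, -0.1025, -0.5793, -0.2662]
  T[3,:] = [+0.0000, +0.0288, -0.1563, -0.3134, -0.2215]
  T[4,:] = [+0.0000, -0.0500, +0.0343, +0.0653, +0.1600]
|roots of det(T-λI)|: 0.5209, 0.2160, 0.1291, 0.1111, 0.0000.
ρ = 0.5209; 0.5209 < 1, so it converges for any x₀.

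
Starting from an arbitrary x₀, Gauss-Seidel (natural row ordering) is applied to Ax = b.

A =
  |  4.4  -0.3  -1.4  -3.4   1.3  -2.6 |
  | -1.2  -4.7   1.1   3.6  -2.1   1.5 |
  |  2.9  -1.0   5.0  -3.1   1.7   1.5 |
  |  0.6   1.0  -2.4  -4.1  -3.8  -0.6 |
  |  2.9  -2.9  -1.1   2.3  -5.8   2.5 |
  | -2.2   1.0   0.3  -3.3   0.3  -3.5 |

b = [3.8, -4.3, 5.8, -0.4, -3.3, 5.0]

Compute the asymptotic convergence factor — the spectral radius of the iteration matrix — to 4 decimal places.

1.2772

Let D = diag(4.4, -4.7, 5, -4.1, -5.8, -3.5); L, U the strict triangles.
GS T = -(D+L)⁻¹U: row 0 first, T[0,3] = -(-3.4)/(4.4) = +0.7727; later rows by forward substitution.
  T[0,:] = [+0.0000 +0.0682 +0.3182 +0.7727 -0.2955 +0.5909]
  T[1,:] = [+0.0000 -0.0174 +0.1528 +0.5687 -0.3714 +0.1683]
  T[2,:] = [+0.0000 -0.0430 -0.1540 +0.2856 -0.2429 -0.6091]
  T[3,:] = [+0.0000 +0.0309 +0.1740 +0.0846 -0.9185 +0.3377]
  T[4,:] = [+0.0000 +0.0632 +0.1809 +0.0814 -0.2802 +0.8918]
  T[5,:] = [+0.0000 -0.0753 -0.3181 -0.3716 +0.9007 -0.6175]
|roots of det(T-λI)|: 1.2772, 0.6522, 0.2301, 0.2301, 0.0563, 0.0000.
ρ = 1.2772; 1.2772 > 1, so it fails to converge.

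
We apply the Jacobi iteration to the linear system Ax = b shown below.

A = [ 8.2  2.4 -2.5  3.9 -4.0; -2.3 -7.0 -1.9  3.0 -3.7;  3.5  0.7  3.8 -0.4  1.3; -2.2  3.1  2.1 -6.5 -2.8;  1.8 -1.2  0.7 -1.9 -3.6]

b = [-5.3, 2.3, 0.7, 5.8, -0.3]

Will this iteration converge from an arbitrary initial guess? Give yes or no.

no

Write A = D+L+U with D = diag(8.2, -7, 3.8, -6.5, -3.6).
Jacobi T = -D⁻¹(L+U): T[3,1] = -(3.1)/(-6.5) = +0.4769; T[3,3] = 0.
  T[0,:] = [+0.0000 -0.2927 +0.3049 -0.4756 +0.4878]
  T[1,:] = [-0.3286 +0.0000 -0.2714 +0.4286 -0.5286]
  T[2,:] = [-0.9211 -0.1842 +0.0000 +0.1053 -0.3421]
  T[3,:] = [-0.3385 +0.4769 +0.3231 +0.0000 -0.4308]
  T[4,:] = [+0.5000 -0.3333 +0.1944 -0.5278 +0.0000]
eigenvalue magnitudes: 1.1997, 0.4967, 0.4033, 0.4033, 0.1470.
ρ = 1.1997; 1.1997 > 1 ⇒ diverges.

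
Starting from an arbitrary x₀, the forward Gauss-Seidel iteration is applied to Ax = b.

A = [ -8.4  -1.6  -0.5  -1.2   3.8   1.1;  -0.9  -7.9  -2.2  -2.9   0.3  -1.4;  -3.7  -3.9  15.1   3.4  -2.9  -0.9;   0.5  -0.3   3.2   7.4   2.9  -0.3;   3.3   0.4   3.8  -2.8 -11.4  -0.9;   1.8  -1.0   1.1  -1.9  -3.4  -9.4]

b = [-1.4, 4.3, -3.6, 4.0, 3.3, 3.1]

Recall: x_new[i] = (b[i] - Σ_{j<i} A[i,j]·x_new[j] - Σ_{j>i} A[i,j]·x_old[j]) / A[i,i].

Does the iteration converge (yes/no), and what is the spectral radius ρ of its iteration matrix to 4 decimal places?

yes, ρ = 0.5407

Let D = diag(-8.4, -7.9, 15.1, 7.4, -11.4, -9.4); L, U the strict triangles.
Gauss-Seidel: T = -(D+L)⁻¹U, row 0 first, T[0,3] = -(-1.2)/(-8.4) = -0.1429; later rows by forward substitution.
  T[0,:] = [+0.0000 -0.1905 -0.0595 -0.1429 +0.4524 +0.1310]
  T[1,:] = [+0.0000 +0.0217 -0.2717 -0.3508 -0.0136 -0.1921]
  T[2,:] = [+0.0000 -0.0411 -0.0848 -0.3508 +0.2994 +0.0421]
  T[3,:] = [+0.0000 +0.0315 +0.0297 +0.1471 -0.5525 +0.0057]
  T[4,:] = [+0.0000 -0.0758 -0.0623 -0.2067 +0.3660 -0.0352]
  T[5,:] = [+0.0000 -0.0225 +0.0241 +0.0140 +0.1024 +0.0620]
|eigenvalues of T|: 0.5407, 0.2168, 0.0868, 0.0834, 0.0834, 0.0000.
ρ = 0.5407; 0.5407 < 1: convergent.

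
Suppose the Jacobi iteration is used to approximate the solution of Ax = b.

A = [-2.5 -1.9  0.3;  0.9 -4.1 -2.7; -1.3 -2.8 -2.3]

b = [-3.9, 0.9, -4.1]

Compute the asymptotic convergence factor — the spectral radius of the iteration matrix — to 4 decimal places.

0.9483

A = D + L + U where D = diag(-2.5, -4.1, -2.3).
Jacobi T = -D⁻¹(L+U): T[2,1] = -(-2.8)/(-2.3) = -1.2174; T[2,2] = 0.
  T[0,:] = [+0.0000  -0.7600  +0.1200]
  T[1,:] = [+0.2195  +0.0000  -0.6585]
  T[2,:] = [-0.5652  -1.2174  +0.0000]
|λ(T)| sorted: 0.9483, 0.5763, 0.5763.
ρ(T) = max|λ| = 0.9483; 0.9483 < 1: convergent.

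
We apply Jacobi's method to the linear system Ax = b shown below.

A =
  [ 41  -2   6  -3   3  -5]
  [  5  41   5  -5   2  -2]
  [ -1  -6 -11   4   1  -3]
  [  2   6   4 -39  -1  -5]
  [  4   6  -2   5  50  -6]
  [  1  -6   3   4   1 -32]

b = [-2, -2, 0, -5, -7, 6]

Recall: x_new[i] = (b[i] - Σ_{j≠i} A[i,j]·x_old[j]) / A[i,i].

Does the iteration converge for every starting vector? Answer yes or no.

Write A = D+L+U with D = diag(41, 41, -11, -39, 50, -32).
T_J = -D⁻¹(L+U): T[2,3] = -(4)/(-11) = +0.3636; T[2,2] = 0.
  T[0,:] = [+0.0000  +0.0488  -0.1463  +0.0732  -0.0732  +0.1220]
  T[1,:] = [-0.1220  +0.0000  -0.1220  +0.1220  -0.0488  +0.0488]
  T[2,:] = [-0.0909  -0.5455  +0.0000  +0.3636  +0.0909  -0.2727]
  T[3,:] = [+0.0513  +0.1538  +0.1026  +0.0000  -0.0256  -0.1282]
  T[4,:] = [-0.0800  -0.1200  +0.0400  -0.1000  +0.0000  +0.1200]
  T[5,:] = [+0.0312  -0.1875  +0.0938  +0.1250  +0.0312  +0.0000]
eigenvalue magnitudes: 0.4478, 0.1963, 0.1963, 0.1846, 0.1285, 0.0624.
ρ(T) = max|λ| = 0.4478; 0.4478 < 1, so it converges for any x₀.

yes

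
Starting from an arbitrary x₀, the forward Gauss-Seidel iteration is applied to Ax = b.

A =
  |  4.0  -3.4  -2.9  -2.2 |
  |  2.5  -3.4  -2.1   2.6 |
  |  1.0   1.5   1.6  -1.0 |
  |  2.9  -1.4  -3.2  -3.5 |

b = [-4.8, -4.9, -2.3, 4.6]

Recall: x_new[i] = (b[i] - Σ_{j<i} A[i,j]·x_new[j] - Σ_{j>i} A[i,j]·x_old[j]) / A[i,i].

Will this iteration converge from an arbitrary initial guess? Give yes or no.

no

Split A = D + L + U, D = diag(4, -3.4, 1.6, -3.5).
Gauss-Seidel: T = -(D+L)⁻¹U, row 0 first, T[0,1] = -(-3.4)/(4) = +0.8500; later rows by forward substitution.
  T[0,:] = [+0.0000, +0.8500, +0.7250, +0.5500]
  T[1,:] = [+0.0000, +0.6250, -0.0846, +1.1691]
  T[2,:] = [+0.0000, -1.1172, -0.3739, -0.8148]
  T[3,:] = [+0.0000, +1.4757, +0.9763, +0.7330]
|eigenvalues of T|: 1.5606, 0.7954, 0.2190, 0.0000.
ρ(T) = max|λ| = 1.5606; 1.5606 > 1 ⇒ diverges.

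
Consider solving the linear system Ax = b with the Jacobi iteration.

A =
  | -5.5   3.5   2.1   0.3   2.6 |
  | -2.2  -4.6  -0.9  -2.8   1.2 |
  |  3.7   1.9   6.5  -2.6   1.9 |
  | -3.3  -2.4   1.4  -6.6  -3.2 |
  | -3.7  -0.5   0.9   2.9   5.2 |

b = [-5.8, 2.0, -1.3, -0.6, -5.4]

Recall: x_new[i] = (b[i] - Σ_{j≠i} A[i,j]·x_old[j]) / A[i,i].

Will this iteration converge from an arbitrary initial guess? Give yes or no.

no

Split A = D + L + U, D = diag(-5.5, -4.6, 6.5, -6.6, 5.2).
Jacobi T = -D⁻¹(L+U): T[2,4] = -(1.9)/(6.5) = -0.2923; T[2,2] = 0.
  T[0,:] = [+0.0000, +0.6364, +0.3818, +0.0545, +0.4727]
  T[1,:] = [-0.4783, +0.0000, -0.1957, -0.6087, +0.2609]
  T[2,:] = [-0.5692, -0.2923, +0.0000, +0.4000, -0.2923]
  T[3,:] = [-0.5000, -0.3636, +0.2121, +0.0000, -0.4848]
  T[4,:] = [+0.7115, +0.0962, -0.1731, -0.5577, +0.0000]
moduli |λ_i(T)| = 1.1522, 0.6731, 0.6731, 0.5198, 0.0905.
spectral radius ρ = 1.1522; 1.1522 > 1: divergent.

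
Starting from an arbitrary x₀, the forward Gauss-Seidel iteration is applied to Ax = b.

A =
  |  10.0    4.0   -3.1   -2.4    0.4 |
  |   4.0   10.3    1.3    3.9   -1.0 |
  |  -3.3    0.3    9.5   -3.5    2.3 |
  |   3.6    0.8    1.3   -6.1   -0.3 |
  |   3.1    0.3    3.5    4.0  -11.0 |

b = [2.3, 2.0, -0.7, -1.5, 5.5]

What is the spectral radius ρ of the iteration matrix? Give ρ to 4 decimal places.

A = D + L + U where D = diag(10, 10.3, 9.5, -6.1, -11).
Gauss-Seidel: T = -(D+L)⁻¹U, row 0 first, T[0,1] = -(4)/(10) = -0.4000; later rows by forward substitution.
  T[0,:] = [+0.0000 -0.4000 +0.3100 +0.2400 -0.0400]
  T[1,:] = [+0.0000 +0.1553 -0.2466 -0.4718 +0.1126]
  T[2,:] = [+0.0000 -0.1439 +0.1155 +0.4667 -0.2596]
  T[3,:] = [+0.0000 -0.2464 +0.1752 +0.1792 -0.1133]
  T[4,:] = [+0.0000 -0.2438 +0.1811 +0.2684 -0.1320]
moduli |λ_i(T)| = 0.5511, 0.1805, 0.0835, 0.0310, 0.0000.
ρ = 0.5511; 0.5511 < 1 ⇒ converges.

0.5511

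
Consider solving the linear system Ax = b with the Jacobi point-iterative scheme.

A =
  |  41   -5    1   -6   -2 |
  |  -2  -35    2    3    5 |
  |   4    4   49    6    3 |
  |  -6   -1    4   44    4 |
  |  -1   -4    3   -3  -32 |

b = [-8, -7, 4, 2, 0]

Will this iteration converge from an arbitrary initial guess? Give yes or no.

yes

Split A = D + L + U, D = diag(41, -35, 49, 44, -32).
T_J = -D⁻¹(L+U): T[2,3] = -(6)/(49) = -0.1224; T[2,2] = 0.
  T[0,:] = [+0.0000, +0.1220, -0.0244, +0.1463, +0.0488]
  T[1,:] = [-0.0571, +0.0000, +0.0571, +0.0857, +0.1429]
  T[2,:] = [-0.0816, -0.0816, +0.0000, -0.1224, -0.0612]
  T[3,:] = [+0.1364, +0.0227, -0.0909, +0.0000, -0.0909]
  T[4,:] = [-0.0312, -0.1250, +0.0938, -0.0938, +0.0000]
|eigenvalues of T|: 0.1642, 0.1054, 0.1054, 0.0484, 0.0484.
ρ(T) = max|λ| = 0.1642; 0.1642 < 1, so it converges for any x₀.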